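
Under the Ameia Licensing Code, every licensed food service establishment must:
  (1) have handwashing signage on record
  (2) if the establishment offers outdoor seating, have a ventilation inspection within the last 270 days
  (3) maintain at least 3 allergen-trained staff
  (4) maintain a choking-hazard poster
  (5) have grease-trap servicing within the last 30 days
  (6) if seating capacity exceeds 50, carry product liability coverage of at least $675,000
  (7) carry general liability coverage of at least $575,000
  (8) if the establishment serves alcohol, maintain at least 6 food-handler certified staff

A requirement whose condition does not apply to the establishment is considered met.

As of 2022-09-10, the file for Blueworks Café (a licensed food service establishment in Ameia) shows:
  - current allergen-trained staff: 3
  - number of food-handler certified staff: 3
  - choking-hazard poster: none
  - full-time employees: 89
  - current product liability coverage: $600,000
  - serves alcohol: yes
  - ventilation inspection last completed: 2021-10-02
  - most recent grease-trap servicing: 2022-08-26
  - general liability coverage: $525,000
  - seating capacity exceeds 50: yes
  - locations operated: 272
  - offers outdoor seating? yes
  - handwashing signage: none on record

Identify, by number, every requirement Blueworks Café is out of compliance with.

1. handwashing signage absent → not met
2. condition 'offers outdoor seating' holds; ventilation inspection 343 days ago vs limit 270 → not met
3. allergen-trained staff 3 ≥ 3 → met
4. choking-hazard poster absent → not met
5. grease-trap servicing 15 days ago vs limit 30 → met
6. condition 'seating capacity exceeds 50' holds; product liability coverage $600,000 < $675,000 → not met
7. general liability coverage $525,000 < $575,000 → not met
8. condition 'serves alcohol' holds; food-handler certified staff 3 < 6 → not met
Not met: 1, 2, 4, 6, 7, 8

1, 2, 4, 6, 7, 8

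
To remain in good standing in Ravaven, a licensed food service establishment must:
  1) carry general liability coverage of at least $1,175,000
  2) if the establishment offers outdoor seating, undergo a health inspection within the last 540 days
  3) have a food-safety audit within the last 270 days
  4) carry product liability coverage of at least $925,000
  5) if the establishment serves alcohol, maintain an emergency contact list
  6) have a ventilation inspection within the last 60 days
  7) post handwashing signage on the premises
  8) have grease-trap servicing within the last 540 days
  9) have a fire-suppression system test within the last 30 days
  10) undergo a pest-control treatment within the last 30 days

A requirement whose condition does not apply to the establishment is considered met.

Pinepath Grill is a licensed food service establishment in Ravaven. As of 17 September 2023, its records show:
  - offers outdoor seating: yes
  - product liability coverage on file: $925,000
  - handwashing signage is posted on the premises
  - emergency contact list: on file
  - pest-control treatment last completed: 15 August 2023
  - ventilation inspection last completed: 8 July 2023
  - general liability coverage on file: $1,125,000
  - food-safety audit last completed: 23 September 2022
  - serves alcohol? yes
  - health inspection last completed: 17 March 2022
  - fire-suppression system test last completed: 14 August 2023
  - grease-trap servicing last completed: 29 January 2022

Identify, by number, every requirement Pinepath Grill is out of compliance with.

1. general liability coverage $1,125,000 < $1,175,000 → not met
2. condition 'offers outdoor seating' holds; health inspection 549 days ago vs limit 540 → not met
3. food-safety audit 359 days ago vs limit 270 → not met
4. product liability coverage $925,000 ≥ $925,000 → met
5. condition 'serves alcohol' holds; emergency contact list present → met
6. ventilation inspection 71 days ago vs limit 60 → not met
7. handwashing signage present → met
8. grease-trap servicing 596 days ago vs limit 540 → not met
9. fire-suppression system test 34 days ago vs limit 30 → not met
10. pest-control treatment 33 days ago vs limit 30 → not met
Not met: 1, 2, 3, 6, 8, 9, 10

1, 2, 3, 6, 8, 9, 10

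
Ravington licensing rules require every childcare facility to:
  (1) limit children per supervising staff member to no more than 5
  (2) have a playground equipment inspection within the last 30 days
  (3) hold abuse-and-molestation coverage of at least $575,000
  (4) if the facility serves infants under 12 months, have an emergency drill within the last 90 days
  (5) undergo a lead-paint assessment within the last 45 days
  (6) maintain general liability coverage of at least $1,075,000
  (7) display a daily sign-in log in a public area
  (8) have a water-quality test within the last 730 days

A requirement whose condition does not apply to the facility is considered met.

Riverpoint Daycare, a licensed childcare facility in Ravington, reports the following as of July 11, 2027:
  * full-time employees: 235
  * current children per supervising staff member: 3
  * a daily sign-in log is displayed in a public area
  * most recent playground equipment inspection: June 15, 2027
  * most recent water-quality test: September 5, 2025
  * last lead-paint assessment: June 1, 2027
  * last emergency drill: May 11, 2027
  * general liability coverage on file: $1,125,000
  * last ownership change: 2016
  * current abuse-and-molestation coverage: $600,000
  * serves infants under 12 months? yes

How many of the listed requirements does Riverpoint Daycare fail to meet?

0

1. children per supervising staff member 3 ≤ 5 → met
2. playground equipment inspection 26 days ago vs limit 30 → met
3. abuse-and-molestation coverage $600,000 ≥ $575,000 → met
4. condition 'serves infants under 12 months' holds; emergency drill 61 days ago vs limit 90 → met
5. lead-paint assessment 40 days ago vs limit 45 → met
6. general liability coverage $1,125,000 ≥ $1,075,000 → met
7. daily sign-in log present → met
8. water-quality test 674 days ago vs limit 730 → met
Not met: 0 of 8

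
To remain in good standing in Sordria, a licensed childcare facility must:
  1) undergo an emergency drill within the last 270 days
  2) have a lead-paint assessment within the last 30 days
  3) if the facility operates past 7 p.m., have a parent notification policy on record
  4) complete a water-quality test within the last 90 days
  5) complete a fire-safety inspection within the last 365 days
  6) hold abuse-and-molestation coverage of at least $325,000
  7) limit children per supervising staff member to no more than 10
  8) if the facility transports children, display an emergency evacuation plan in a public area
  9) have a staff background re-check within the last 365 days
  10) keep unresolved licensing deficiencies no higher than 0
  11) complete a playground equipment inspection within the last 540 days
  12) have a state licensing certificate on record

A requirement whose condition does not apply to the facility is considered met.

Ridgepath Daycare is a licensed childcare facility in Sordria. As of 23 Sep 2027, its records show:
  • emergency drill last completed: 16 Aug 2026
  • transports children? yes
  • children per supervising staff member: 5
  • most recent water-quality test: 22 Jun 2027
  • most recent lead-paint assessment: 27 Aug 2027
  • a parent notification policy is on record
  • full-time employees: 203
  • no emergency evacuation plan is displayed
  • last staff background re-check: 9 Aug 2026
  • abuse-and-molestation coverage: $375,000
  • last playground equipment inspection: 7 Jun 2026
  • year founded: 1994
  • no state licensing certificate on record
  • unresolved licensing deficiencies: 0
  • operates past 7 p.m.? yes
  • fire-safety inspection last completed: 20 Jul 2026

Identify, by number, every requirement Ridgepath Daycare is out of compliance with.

1, 4, 5, 8, 9, 12

1. emergency drill 403 days ago vs limit 270 → not met
2. lead-paint assessment 27 days ago vs limit 30 → met
3. condition 'operates past 7 p.m.' holds; parent notification policy present → met
4. water-quality test 93 days ago vs limit 90 → not met
5. fire-safety inspection 430 days ago vs limit 365 → not met
6. abuse-and-molestation coverage $375,000 ≥ $325,000 → met
7. children per supervising staff member 5 ≤ 10 → met
8. condition 'transports children' holds; emergency evacuation plan absent → not met
9. staff background re-check 410 days ago vs limit 365 → not met
10. unresolved licensing deficiencies 0 ≤ 0 → met
11. playground equipment inspection 473 days ago vs limit 540 → met
12. state licensing certificate absent → not met
Not met: 1, 4, 5, 8, 9, 12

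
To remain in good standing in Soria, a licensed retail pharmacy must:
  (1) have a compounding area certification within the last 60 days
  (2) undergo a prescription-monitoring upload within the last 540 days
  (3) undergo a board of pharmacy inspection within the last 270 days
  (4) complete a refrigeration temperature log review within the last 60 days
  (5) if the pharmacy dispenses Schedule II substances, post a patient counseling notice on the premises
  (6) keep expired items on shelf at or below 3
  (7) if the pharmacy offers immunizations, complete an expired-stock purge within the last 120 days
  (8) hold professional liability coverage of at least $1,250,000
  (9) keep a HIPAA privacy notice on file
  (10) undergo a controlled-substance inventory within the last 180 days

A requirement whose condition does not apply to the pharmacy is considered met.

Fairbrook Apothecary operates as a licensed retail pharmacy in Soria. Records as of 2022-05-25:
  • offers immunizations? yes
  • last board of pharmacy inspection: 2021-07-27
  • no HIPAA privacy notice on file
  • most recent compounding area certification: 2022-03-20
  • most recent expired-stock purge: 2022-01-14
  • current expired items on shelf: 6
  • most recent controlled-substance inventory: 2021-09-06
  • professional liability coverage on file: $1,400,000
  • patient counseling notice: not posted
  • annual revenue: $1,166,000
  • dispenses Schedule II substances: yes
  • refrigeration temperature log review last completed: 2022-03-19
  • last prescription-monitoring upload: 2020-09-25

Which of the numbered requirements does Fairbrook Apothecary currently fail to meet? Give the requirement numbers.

1. compounding area certification 66 days ago vs limit 60 → not met
2. prescription-monitoring upload 607 days ago vs limit 540 → not met
3. board of pharmacy inspection 302 days ago vs limit 270 → not met
4. refrigeration temperature log review 67 days ago vs limit 60 → not met
5. condition 'dispenses Schedule II substances' holds; patient counseling notice absent → not met
6. expired items on shelf 6 > 3 → not met
7. condition 'offers immunizations' holds; expired-stock purge 131 days ago vs limit 120 → not met
8. professional liability coverage $1,400,000 ≥ $1,250,000 → met
9. HIPAA privacy notice absent → not met
10. controlled-substance inventory 261 days ago vs limit 180 → not met
Not met: 1, 2, 3, 4, 5, 6, 7, 9, 10

1, 2, 3, 4, 5, 6, 7, 9, 10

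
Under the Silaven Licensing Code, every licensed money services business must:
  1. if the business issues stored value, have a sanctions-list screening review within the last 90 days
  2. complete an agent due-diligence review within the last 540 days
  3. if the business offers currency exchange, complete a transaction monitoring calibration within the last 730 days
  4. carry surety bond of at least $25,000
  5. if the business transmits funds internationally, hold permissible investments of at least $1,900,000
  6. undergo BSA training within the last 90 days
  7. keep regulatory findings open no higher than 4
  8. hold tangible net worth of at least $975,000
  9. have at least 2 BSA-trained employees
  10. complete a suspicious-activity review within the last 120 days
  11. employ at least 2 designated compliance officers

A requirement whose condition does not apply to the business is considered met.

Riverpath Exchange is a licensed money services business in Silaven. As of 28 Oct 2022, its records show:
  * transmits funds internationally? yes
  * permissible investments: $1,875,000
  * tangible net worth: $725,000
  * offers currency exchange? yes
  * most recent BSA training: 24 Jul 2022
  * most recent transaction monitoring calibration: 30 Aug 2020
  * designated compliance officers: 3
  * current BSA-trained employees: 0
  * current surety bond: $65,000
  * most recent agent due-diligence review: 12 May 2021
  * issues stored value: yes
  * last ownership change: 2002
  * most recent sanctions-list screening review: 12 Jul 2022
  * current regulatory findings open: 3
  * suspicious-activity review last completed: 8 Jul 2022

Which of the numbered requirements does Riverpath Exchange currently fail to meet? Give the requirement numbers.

1. condition 'issues stored value' holds; sanctions-list screening review 108 days ago vs limit 90 → not met
2. agent due-diligence review 534 days ago vs limit 540 → met
3. condition 'offers currency exchange' holds; transaction monitoring calibration 789 days ago vs limit 730 → not met
4. surety bond $65,000 ≥ $25,000 → met
5. condition 'transmits funds internationally' holds; permissible investments $1,875,000 < $1,900,000 → not met
6. BSA training 96 days ago vs limit 90 → not met
7. regulatory findings open 3 ≤ 4 → met
8. tangible net worth $725,000 < $975,000 → not met
9. BSA-trained employees 0 < 2 → not met
10. suspicious-activity review 112 days ago vs limit 120 → met
11. designated compliance officers 3 ≥ 2 → met
Not met: 1, 3, 5, 6, 8, 9

1, 3, 5, 6, 8, 9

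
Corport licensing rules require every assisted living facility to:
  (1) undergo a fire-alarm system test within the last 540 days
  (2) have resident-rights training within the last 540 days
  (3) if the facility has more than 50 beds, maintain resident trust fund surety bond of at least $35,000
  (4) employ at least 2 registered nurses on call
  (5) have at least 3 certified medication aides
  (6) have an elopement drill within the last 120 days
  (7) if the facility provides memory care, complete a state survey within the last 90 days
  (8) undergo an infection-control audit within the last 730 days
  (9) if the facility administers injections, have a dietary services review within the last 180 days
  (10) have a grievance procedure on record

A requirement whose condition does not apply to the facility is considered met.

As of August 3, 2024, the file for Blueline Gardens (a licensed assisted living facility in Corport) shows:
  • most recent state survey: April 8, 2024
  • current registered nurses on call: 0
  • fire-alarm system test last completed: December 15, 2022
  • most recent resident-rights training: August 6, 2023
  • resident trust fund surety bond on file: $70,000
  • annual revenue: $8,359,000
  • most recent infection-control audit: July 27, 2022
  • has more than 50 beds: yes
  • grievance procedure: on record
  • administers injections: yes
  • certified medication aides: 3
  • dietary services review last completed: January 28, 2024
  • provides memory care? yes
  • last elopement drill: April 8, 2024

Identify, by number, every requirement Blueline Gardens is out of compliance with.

1, 4, 7, 8, 9

1. fire-alarm system test 597 days ago vs limit 540 → not met
2. resident-rights training 363 days ago vs limit 540 → met
3. condition 'has more than 50 beds' holds; resident trust fund surety bond $70,000 ≥ $35,000 → met
4. registered nurses on call 0 < 2 → not met
5. certified medication aides 3 ≥ 3 → met
6. elopement drill 117 days ago vs limit 120 → met
7. condition 'provides memory care' holds; state survey 117 days ago vs limit 90 → not met
8. infection-control audit 738 days ago vs limit 730 → not met
9. condition 'administers injections' holds; dietary services review 188 days ago vs limit 180 → not met
10. grievance procedure present → met
Not met: 1, 4, 7, 8, 9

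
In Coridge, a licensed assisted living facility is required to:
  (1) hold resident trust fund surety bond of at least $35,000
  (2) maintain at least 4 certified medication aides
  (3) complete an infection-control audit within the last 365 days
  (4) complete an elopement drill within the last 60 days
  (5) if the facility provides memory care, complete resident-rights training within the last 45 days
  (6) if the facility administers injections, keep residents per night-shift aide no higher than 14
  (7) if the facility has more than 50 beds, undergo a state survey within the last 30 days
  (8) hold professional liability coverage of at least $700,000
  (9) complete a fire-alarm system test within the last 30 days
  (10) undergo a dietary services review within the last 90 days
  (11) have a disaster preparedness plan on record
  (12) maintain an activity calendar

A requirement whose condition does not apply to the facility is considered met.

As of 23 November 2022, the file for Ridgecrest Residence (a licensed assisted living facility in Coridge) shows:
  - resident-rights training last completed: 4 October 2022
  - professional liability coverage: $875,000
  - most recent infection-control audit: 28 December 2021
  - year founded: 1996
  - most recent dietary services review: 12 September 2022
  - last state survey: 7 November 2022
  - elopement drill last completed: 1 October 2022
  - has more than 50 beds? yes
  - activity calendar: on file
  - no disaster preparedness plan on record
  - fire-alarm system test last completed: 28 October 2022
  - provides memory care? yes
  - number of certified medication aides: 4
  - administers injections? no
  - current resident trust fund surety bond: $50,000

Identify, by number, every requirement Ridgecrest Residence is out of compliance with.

1. resident trust fund surety bond $50,000 ≥ $35,000 → met
2. certified medication aides 4 ≥ 4 → met
3. infection-control audit 330 days ago vs limit 365 → met
4. elopement drill 53 days ago vs limit 60 → met
5. condition 'provides memory care' holds; resident-rights training 50 days ago vs limit 45 → not met
6. condition 'administers injections' does not hold → requirement n/a → met
7. condition 'has more than 50 beds' holds; state survey 16 days ago vs limit 30 → met
8. professional liability coverage $875,000 ≥ $700,000 → met
9. fire-alarm system test 26 days ago vs limit 30 → met
10. dietary services review 72 days ago vs limit 90 → met
11. disaster preparedness plan absent → not met
12. activity calendar present → met
Not met: 5, 11

5, 11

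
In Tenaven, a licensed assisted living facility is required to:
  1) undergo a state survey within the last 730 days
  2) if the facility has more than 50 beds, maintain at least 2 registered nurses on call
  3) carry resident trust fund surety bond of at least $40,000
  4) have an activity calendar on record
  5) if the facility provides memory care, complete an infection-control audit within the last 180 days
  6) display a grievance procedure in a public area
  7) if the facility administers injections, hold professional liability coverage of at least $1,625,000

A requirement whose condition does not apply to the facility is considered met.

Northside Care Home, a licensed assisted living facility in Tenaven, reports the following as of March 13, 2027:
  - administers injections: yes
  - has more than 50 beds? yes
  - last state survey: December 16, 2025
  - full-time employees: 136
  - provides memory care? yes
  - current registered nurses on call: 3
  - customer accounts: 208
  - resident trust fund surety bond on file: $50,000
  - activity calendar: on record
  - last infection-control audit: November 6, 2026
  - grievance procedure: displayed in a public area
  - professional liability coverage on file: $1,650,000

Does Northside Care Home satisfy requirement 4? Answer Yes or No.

Yes

4. activity calendar present → met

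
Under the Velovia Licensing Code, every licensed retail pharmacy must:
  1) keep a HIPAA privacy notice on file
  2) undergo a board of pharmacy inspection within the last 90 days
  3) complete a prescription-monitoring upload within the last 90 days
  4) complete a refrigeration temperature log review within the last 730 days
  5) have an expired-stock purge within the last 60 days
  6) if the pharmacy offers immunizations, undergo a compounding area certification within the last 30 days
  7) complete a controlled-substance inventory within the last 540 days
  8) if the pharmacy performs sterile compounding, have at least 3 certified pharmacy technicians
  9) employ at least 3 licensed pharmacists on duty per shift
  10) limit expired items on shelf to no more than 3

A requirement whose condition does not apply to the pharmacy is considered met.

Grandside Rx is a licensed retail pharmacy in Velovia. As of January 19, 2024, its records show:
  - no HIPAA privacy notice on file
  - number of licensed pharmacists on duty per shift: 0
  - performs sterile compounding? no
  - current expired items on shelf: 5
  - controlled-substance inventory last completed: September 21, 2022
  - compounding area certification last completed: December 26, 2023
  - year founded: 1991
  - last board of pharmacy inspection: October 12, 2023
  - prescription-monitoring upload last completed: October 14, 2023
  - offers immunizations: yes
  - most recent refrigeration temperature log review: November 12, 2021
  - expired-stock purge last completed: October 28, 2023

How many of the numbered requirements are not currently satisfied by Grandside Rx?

7

1. HIPAA privacy notice absent → not met
2. board of pharmacy inspection 99 days ago vs limit 90 → not met
3. prescription-monitoring upload 97 days ago vs limit 90 → not met
4. refrigeration temperature log review 798 days ago vs limit 730 → not met
5. expired-stock purge 83 days ago vs limit 60 → not met
6. condition 'offers immunizations' holds; compounding area certification 24 days ago vs limit 30 → met
7. controlled-substance inventory 485 days ago vs limit 540 → met
8. condition 'performs sterile compounding' does not hold → requirement n/a → met
9. licensed pharmacists on duty per shift 0 < 3 → not met
10. expired items on shelf 5 > 3 → not met
Not met: 7 of 10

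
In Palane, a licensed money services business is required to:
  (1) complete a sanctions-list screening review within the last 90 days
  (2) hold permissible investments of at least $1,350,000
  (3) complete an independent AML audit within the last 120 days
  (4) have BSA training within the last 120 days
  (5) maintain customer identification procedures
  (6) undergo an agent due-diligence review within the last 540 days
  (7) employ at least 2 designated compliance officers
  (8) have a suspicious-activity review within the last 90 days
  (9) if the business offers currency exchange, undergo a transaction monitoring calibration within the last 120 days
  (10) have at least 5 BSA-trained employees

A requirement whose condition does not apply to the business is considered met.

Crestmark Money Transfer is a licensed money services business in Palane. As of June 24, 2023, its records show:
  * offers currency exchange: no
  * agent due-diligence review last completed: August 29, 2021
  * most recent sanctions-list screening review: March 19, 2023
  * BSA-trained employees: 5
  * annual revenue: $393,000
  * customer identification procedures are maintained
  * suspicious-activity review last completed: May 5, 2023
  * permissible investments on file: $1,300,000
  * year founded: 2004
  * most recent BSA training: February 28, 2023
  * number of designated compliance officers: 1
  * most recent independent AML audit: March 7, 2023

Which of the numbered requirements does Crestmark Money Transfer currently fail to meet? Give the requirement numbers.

1, 2, 6, 7

1. sanctions-list screening review 97 days ago vs limit 90 → not met
2. permissible investments $1,300,000 < $1,350,000 → not met
3. independent AML audit 109 days ago vs limit 120 → met
4. BSA training 116 days ago vs limit 120 → met
5. customer identification procedures present → met
6. agent due-diligence review 664 days ago vs limit 540 → not met
7. designated compliance officers 1 < 2 → not met
8. suspicious-activity review 50 days ago vs limit 90 → met
9. condition 'offers currency exchange' does not hold → requirement n/a → met
10. BSA-trained employees 5 ≥ 5 → met
Not met: 1, 2, 6, 7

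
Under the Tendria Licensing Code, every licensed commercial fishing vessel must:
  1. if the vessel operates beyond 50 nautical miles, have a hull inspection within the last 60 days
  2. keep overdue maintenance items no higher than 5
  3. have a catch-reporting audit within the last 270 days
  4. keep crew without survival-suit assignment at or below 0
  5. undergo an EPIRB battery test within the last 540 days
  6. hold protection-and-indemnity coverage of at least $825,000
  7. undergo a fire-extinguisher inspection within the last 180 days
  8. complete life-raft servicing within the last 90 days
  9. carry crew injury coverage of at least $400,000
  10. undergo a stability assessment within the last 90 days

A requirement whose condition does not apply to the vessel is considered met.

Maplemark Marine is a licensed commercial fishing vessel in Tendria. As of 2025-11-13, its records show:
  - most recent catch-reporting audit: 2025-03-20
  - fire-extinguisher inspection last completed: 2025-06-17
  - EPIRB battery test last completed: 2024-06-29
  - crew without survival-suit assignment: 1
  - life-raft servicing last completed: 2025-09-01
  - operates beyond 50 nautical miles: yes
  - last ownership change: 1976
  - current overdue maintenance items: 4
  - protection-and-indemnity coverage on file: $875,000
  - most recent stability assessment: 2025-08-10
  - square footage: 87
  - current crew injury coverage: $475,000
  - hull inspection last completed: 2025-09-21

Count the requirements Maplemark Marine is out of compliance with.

2

1. condition 'operates beyond 50 nautical miles' holds; hull inspection 53 days ago vs limit 60 → met
2. overdue maintenance items 4 ≤ 5 → met
3. catch-reporting audit 238 days ago vs limit 270 → met
4. crew without survival-suit assignment 1 > 0 → not met
5. EPIRB battery test 502 days ago vs limit 540 → met
6. protection-and-indemnity coverage $875,000 ≥ $825,000 → met
7. fire-extinguisher inspection 149 days ago vs limit 180 → met
8. life-raft servicing 73 days ago vs limit 90 → met
9. crew injury coverage $475,000 ≥ $400,000 → met
10. stability assessment 95 days ago vs limit 90 → not met
Not met: 2 of 10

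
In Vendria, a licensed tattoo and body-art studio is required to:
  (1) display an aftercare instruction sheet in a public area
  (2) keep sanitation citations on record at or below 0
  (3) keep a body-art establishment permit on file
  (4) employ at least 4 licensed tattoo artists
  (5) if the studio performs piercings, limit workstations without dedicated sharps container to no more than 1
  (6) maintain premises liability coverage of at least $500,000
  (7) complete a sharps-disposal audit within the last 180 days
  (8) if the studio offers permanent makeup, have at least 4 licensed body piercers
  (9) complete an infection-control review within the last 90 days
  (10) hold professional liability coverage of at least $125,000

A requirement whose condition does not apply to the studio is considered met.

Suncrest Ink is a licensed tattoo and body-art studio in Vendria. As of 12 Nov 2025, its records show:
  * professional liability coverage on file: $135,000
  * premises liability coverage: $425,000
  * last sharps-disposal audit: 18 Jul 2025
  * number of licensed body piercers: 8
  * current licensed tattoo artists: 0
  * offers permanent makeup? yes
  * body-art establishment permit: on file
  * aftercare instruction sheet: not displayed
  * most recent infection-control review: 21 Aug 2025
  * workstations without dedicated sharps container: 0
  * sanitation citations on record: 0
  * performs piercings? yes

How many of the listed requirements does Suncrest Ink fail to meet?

3

1. aftercare instruction sheet absent → not met
2. sanitation citations on record 0 ≤ 0 → met
3. body-art establishment permit present → met
4. licensed tattoo artists 0 < 4 → not met
5. condition 'performs piercings' holds; workstations without dedicated sharps container 0 ≤ 1 → met
6. premises liability coverage $425,000 < $500,000 → not met
7. sharps-disposal audit 117 days ago vs limit 180 → met
8. condition 'offers permanent makeup' holds; licensed body piercers 8 ≥ 4 → met
9. infection-control review 83 days ago vs limit 90 → met
10. professional liability coverage $135,000 ≥ $125,000 → met
Not met: 3 of 10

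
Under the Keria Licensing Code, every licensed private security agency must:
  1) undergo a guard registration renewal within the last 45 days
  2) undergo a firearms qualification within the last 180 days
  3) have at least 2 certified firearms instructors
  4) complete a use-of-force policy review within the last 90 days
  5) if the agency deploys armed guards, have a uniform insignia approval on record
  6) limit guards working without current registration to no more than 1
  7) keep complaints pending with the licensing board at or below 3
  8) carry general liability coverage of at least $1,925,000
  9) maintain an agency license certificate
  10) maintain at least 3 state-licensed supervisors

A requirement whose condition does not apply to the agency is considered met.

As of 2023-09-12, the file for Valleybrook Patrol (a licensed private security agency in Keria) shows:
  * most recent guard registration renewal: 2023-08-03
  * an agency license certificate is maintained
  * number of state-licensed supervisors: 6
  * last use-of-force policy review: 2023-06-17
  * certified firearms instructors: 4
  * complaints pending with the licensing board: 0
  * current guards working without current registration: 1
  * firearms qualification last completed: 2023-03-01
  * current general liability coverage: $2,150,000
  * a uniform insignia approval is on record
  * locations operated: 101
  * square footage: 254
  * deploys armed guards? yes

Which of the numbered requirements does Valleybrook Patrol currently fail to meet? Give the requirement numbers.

1. guard registration renewal 40 days ago vs limit 45 → met
2. firearms qualification 195 days ago vs limit 180 → not met
3. certified firearms instructors 4 ≥ 2 → met
4. use-of-force policy review 87 days ago vs limit 90 → met
5. condition 'deploys armed guards' holds; uniform insignia approval present → met
6. guards working without current registration 1 ≤ 1 → met
7. complaints pending with the licensing board 0 ≤ 3 → met
8. general liability coverage $2,150,000 ≥ $1,925,000 → met
9. agency license certificate present → met
10. state-licensed supervisors 6 ≥ 3 → met
Not met: 2

2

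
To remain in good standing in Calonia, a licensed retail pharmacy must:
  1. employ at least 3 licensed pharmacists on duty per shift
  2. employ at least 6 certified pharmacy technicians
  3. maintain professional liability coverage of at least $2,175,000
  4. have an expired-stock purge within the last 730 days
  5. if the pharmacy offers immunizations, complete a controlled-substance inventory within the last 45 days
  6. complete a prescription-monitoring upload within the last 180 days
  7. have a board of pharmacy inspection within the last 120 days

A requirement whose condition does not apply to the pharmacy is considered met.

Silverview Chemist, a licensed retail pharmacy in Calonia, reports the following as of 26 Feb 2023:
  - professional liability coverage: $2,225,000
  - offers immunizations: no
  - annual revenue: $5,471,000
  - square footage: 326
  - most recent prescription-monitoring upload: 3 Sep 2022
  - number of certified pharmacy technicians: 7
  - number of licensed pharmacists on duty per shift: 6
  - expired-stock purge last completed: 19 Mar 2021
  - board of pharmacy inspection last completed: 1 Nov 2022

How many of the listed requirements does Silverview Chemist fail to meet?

0

1. licensed pharmacists on duty per shift 6 ≥ 3 → met
2. certified pharmacy technicians 7 ≥ 6 → met
3. professional liability coverage $2,225,000 ≥ $2,175,000 → met
4. expired-stock purge 709 days ago vs limit 730 → met
5. condition 'offers immunizations' does not hold → requirement n/a → met
6. prescription-monitoring upload 176 days ago vs limit 180 → met
7. board of pharmacy inspection 117 days ago vs limit 120 → met
Not met: 0 of 7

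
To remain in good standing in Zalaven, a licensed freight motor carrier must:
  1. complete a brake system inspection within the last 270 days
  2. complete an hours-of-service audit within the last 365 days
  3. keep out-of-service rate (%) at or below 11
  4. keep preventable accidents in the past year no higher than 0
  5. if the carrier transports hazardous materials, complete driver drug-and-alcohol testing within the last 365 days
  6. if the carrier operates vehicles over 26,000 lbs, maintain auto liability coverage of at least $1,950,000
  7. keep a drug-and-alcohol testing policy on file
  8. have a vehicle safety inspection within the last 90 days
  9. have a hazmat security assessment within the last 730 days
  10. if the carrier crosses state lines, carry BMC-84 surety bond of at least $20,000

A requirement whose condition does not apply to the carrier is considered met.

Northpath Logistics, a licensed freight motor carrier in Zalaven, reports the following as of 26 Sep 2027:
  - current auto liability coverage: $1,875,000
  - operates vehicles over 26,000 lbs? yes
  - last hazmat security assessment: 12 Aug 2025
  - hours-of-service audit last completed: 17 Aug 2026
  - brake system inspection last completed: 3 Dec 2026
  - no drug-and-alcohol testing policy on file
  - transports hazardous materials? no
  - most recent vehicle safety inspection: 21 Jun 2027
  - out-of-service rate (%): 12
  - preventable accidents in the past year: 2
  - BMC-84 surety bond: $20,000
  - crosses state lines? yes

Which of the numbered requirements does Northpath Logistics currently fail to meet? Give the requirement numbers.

1. brake system inspection 297 days ago vs limit 270 → not met
2. hours-of-service audit 405 days ago vs limit 365 → not met
3. out-of-service rate (%) 12 > 11 → not met
4. preventable accidents in the past year 2 > 0 → not met
5. condition 'transports hazardous materials' does not hold → requirement n/a → met
6. condition 'operates vehicles over 26,000 lbs' holds; auto liability coverage $1,875,000 < $1,950,000 → not met
7. drug-and-alcohol testing policy absent → not met
8. vehicle safety inspection 97 days ago vs limit 90 → not met
9. hazmat security assessment 775 days ago vs limit 730 → not met
10. condition 'crosses state lines' holds; BMC-84 surety bond $20,000 ≥ $20,000 → met
Not met: 1, 2, 3, 4, 6, 7, 8, 9

1, 2, 3, 4, 6, 7, 8, 9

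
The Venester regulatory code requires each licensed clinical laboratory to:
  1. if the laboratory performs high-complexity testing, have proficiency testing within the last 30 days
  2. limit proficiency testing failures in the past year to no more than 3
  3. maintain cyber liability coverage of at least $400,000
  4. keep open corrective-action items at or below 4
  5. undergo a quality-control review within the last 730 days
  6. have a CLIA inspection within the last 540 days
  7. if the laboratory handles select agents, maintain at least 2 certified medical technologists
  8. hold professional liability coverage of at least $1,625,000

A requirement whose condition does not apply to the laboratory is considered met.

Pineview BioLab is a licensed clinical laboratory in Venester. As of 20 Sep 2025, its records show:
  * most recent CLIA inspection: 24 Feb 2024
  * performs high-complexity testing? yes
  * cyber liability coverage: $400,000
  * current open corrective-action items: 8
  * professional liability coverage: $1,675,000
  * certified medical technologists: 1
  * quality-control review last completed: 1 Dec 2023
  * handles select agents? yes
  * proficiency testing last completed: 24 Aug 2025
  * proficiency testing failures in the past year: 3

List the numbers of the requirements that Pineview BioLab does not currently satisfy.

1. condition 'performs high-complexity testing' holds; proficiency testing 27 days ago vs limit 30 → met
2. proficiency testing failures in the past year 3 ≤ 3 → met
3. cyber liability coverage $400,000 ≥ $400,000 → met
4. open corrective-action items 8 > 4 → not met
5. quality-control review 659 days ago vs limit 730 → met
6. CLIA inspection 574 days ago vs limit 540 → not met
7. condition 'handles select agents' holds; certified medical technologists 1 < 2 → not met
8. professional liability coverage $1,675,000 ≥ $1,625,000 → met
Not met: 4, 6, 7

4, 6, 7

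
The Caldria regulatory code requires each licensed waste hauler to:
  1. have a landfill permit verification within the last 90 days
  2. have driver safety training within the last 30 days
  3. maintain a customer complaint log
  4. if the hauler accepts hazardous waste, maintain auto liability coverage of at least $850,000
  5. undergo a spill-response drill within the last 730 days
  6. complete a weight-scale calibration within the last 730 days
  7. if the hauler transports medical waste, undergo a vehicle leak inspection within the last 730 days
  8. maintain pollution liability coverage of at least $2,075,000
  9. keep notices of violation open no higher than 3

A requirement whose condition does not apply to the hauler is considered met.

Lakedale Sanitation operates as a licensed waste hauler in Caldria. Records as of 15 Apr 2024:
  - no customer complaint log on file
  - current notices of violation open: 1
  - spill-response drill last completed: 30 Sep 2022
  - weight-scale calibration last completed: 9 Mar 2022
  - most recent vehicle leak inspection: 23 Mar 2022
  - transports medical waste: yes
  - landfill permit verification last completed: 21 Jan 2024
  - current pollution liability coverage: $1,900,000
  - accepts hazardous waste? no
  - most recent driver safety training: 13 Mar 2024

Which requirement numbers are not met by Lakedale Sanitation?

2, 3, 6, 7, 8

1. landfill permit verification 85 days ago vs limit 90 → met
2. driver safety training 33 days ago vs limit 30 → not met
3. customer complaint log absent → not met
4. condition 'accepts hazardous waste' does not hold → requirement n/a → met
5. spill-response drill 563 days ago vs limit 730 → met
6. weight-scale calibration 768 days ago vs limit 730 → not met
7. condition 'transports medical waste' holds; vehicle leak inspection 754 days ago vs limit 730 → not met
8. pollution liability coverage $1,900,000 < $2,075,000 → not met
9. notices of violation open 1 ≤ 3 → met
Not met: 2, 3, 6, 7, 8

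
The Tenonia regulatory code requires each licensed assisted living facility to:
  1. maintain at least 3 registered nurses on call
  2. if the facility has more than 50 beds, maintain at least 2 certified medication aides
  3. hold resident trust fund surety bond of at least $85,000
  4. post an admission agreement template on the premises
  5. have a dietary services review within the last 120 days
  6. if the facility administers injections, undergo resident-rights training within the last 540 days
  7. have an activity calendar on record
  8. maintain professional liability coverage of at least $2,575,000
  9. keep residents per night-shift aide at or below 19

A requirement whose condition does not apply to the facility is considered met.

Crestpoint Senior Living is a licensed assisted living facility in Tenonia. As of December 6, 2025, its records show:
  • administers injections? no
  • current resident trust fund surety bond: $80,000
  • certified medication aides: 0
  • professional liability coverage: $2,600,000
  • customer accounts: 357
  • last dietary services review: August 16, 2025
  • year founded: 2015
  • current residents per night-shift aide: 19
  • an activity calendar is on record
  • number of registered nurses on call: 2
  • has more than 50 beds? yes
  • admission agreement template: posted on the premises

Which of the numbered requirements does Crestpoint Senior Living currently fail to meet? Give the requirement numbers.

1, 2, 3

1. registered nurses on call 2 < 3 → not met
2. condition 'has more than 50 beds' holds; certified medication aides 0 < 2 → not met
3. resident trust fund surety bond $80,000 < $85,000 → not met
4. admission agreement template present → met
5. dietary services review 112 days ago vs limit 120 → met
6. condition 'administers injections' does not hold → requirement n/a → met
7. activity calendar present → met
8. professional liability coverage $2,600,000 ≥ $2,575,000 → met
9. residents per night-shift aide 19 ≤ 19 → met
Not met: 1, 2, 3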